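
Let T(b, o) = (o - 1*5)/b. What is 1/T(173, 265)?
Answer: 173/260 ≈ 0.66538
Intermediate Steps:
T(b, o) = (-5 + o)/b (T(b, o) = (o - 5)/b = (-5 + o)/b)
1/T(173, 265) = 1/((-5 + 265)/173) = 1/((1/173)*260) = 1/(260/173) = 173/260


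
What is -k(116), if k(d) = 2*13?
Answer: -26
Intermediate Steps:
k(d) = 26
-k(116) = -1*26 = -26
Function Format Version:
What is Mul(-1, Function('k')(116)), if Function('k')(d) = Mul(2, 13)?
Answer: -26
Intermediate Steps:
Function('k')(d) = 26
Mul(-1, Function('k')(116)) = Mul(-1, 26) = -26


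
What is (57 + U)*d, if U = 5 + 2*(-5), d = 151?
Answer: 7852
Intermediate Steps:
U = -5 (U = 5 - 10 = -5)
(57 + U)*d = (57 - 5)*151 = 52*151 = 7852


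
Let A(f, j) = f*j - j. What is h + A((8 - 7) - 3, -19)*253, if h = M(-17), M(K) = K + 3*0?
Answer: 14404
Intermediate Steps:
M(K) = K (M(K) = K + 0 = K)
h = -17
A(f, j) = -j + f*j
h + A((8 - 7) - 3, -19)*253 = -17 - 19*(-1 + ((8 - 7) - 3))*253 = -17 - 19*(-1 + (1 - 3))*253 = -17 - 19*(-1 - 2)*253 = -17 - 19*(-3)*253 = -17 + 57*253 = -17 + 14421 = 14404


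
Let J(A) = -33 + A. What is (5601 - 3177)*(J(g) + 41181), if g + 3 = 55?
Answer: 99868800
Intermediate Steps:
g = 52 (g = -3 + 55 = 52)
(5601 - 3177)*(J(g) + 41181) = (5601 - 3177)*((-33 + 52) + 41181) = 2424*(19 + 41181) = 2424*41200 = 99868800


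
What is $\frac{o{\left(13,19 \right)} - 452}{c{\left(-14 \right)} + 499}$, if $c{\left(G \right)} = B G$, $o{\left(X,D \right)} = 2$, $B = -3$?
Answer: $- \frac{450}{541} \approx -0.83179$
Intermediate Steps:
$c{\left(G \right)} = - 3 G$
$\frac{o{\left(13,19 \right)} - 452}{c{\left(-14 \right)} + 499} = \frac{2 - 452}{\left(-3\right) \left(-14\right) + 499} = - \frac{450}{42 + 499} = - \frac{450}{541}$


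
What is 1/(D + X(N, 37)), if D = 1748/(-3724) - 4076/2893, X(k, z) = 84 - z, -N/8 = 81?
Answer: 141757/6396316 ≈ 0.022162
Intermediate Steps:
N = -648 (N = -8*81 = -648)
D = -266263/141757 (D = 1748*(-1/3724) - 4076*1/2893 = -23/49 - 4076/2893 = -266263/141757 ≈ -1.8783)
1/(D + X(N, 37)) = 1/(-266263/141757 + (84 - 1*37)) = 1/(-266263/141757 + (84 - 37)) = 1/(-266263/141757 + 47) = 1/(6396316/141757) = 141757/6396316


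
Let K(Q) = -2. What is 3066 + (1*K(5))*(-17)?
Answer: 3100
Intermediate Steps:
3066 + (1*K(5))*(-17) = 3066 + (1*(-2))*(-17) = 3066 - 2*(-17) = 3066 + 34 = 3100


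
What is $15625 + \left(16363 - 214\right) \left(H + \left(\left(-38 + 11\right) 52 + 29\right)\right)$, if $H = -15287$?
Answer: $-269059013$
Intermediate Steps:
$15625 + \left(16363 - 214\right) \left(H + \left(\left(-38 + 11\right) 52 + 29\right)\right) = 15625 + \left(16363 - 214\right) \left(-15287 + \left(\left(-38 + 11\right) 52 + 29\right)\right) = 15625 + 16149 \left(-15287 + \left(\left(-27\right) 52 + 29\right)\right) = 15625 + 16149 \left(-15287 + \left(-1404 + 29\right)\right) = 15625 + 16149 \left(-15287 - 1375\right) = 15625 + 16149 \left(-16662\right) = 15625 - 269074638 = -269059013$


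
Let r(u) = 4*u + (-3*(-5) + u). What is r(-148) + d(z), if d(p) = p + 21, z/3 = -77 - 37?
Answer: -1046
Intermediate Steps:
z = -342 (z = 3*(-77 - 37) = 3*(-114) = -342)
d(p) = 21 + p
r(u) = 15 + 5*u (r(u) = 4*u + (15 + u) = 15 + 5*u)
r(-148) + d(z) = (15 + 5*(-148)) + (21 - 342) = (15 - 740) - 321 = -725 - 321 = -1046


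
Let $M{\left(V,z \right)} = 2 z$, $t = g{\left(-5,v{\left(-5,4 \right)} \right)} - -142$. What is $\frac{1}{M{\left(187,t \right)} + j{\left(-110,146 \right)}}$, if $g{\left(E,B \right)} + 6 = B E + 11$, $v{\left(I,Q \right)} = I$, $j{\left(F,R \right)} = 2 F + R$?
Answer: $\frac{1}{270} \approx 0.0037037$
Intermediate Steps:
$j{\left(F,R \right)} = R + 2 F$
$g{\left(E,B \right)} = 5 + B E$ ($g{\left(E,B \right)} = -6 + \left(B E + 11\right) = -6 + \left(11 + B E\right) = 5 + B E$)
$t = 172$ ($t = \left(5 - -25\right) - -142 = \left(5 + 25\right) + 142 = 30 + 142 = 172$)
$\frac{1}{M{\left(187,t \right)} + j{\left(-110,146 \right)}} = \frac{1}{2 \cdot 172 + \left(146 + 2 \left(-110\right)\right)} = \frac{1}{344 + \left(146 - 220\right)} = \frac{1}{344 - 74} = \frac{1}{270}$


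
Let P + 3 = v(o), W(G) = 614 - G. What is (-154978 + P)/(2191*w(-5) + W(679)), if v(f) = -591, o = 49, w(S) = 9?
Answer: -77786/9827 ≈ -7.9155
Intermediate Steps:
P = -594 (P = -3 - 591 = -594)
(-154978 + P)/(2191*w(-5) + W(679)) = (-154978 - 594)/(2191*9 + (614 - 1*679)) = -155572/(19719 + (614 - 679)) = -155572/(19719 - 65) = -155572/19654 = -155572*1/19654 = -77786/9827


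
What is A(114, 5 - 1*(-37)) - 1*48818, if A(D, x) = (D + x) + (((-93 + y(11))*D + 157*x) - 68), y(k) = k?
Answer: -51484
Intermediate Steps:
A(D, x) = -68 - 81*D + 158*x (A(D, x) = (D + x) + (((-93 + 11)*D + 157*x) - 68) = (D + x) + ((-82*D + 157*x) - 68) = (D + x) + (-68 - 82*D + 157*x) = -68 - 81*D + 158*x)
A(114, 5 - 1*(-37)) - 1*48818 = (-68 - 81*114 + 158*(5 - 1*(-37))) - 1*48818 = (-68 - 9234 + 158*(5 + 37)) - 48818 = (-68 - 9234 + 158*42) - 48818 = (-68 - 9234 + 6636) - 48818 = -2666 - 48818 = -51484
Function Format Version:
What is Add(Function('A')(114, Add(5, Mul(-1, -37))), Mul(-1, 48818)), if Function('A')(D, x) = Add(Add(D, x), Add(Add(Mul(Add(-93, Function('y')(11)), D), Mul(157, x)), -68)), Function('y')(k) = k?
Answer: -51484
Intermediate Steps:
Function('A')(D, x) = Add(-68, Mul(-81, D), Mul(158, x)) (Function('A')(D, x) = Add(Add(D, x), Add(Add(Mul(Add(-93, 11), D), Mul(157, x)), -68)) = Add(Add(D, x), Add(Add(Mul(-82, D), Mul(157, x)), -68)) = Add(Add(D, x), Add(-68, Mul(-82, D), Mul(157, x))) = Add(-68, Mul(-81, D), Mul(158, x)))
Add(Function('A')(114, Add(5, Mul(-1, -37))), Mul(-1, 48818)) = Add(Add(-68, Mul(-81, 114), Mul(158, Add(5, Mul(-1, -37)))), Mul(-1, 48818)) = Add(Add(-68, -9234, Mul(158, Add(5, 37))), -48818) = Add(Add(-68, -9234, Mul(158, 42)), -48818) = Add(Add(-68, -9234, 6636), -48818) = Add(-2666, -48818) = -51484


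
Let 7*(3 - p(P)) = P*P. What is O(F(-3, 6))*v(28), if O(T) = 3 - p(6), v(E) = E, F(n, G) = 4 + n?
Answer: 144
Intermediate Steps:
p(P) = 3 - P**2/7 (p(P) = 3 - P*P/7 = 3 - P**2/7)
O(T) = 36/7 (O(T) = 3 - (3 - 1/7*6**2) = 3 - (3 - 1/7*36) = 3 - (3 - 36/7) = 3 - 1*(-15/7) = 3 + 15/7 = 36/7)
O(F(-3, 6))*v(28) = (36/7)*28 = 144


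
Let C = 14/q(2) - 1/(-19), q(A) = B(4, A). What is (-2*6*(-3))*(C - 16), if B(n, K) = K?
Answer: -6120/19 ≈ -322.11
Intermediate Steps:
q(A) = A
C = 134/19 (C = 14/2 - 1/(-19) = 14*(1/2) - 1*(-1/19) = 7 + 1/19 = 134/19 ≈ 7.0526)
(-2*6*(-3))*(C - 16) = (-2*6*(-3))*(134/19 - 16) = -12*(-3)*(-170/19) = 36*(-170/19) = -6120/19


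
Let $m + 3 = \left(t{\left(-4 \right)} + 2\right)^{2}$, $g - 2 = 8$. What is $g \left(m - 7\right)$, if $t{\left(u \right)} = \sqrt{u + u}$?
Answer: $-140 + 80 i \sqrt{2} \approx -140.0 + 113.14 i$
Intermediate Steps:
$g = 10$ ($g = 2 + 8 = 10$)
$t{\left(u \right)} = \sqrt{2} \sqrt{u}$ ($t{\left(u \right)} = \sqrt{2 u} = \sqrt{2} \sqrt{u}$)
$m = -3 + \left(2 + 2 i \sqrt{2}\right)^{2}$ ($m = -3 + \left(\sqrt{2} \sqrt{-4} + 2\right)^{2} = -3 + \left(\sqrt{2} \cdot 2 i + 2\right)^{2} = -3 + \left(2 i \sqrt{2} + 2\right)^{2} = -3 + \left(2 + 2 i \sqrt{2}\right)^{2} \approx -7.0 + 11.314 i$)
$g \left(m - 7\right) = 10 \left(\left(-7 + 8 i \sqrt{2}\right) - 7\right) = 10 \left(-14 + 8 i \sqrt{2}\right) = -140 + 80 i \sqrt{2}$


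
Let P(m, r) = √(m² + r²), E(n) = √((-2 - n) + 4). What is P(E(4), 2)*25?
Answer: 25*√2 ≈ 35.355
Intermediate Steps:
E(n) = √(2 - n)
P(E(4), 2)*25 = √((√(2 - 1*4))² + 2²)*25 = √((√(2 - 4))² + 4)*25 = √((√(-2))² + 4)*25 = √((I*√2)² + 4)*25 = √(-2 + 4)*25 = √2*25 = 25*√2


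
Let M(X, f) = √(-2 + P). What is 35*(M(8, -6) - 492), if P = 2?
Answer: -17220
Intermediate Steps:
M(X, f) = 0 (M(X, f) = √(-2 + 2) = √0 = 0)
35*(M(8, -6) - 492) = 35*(0 - 492) = 35*(-492) = -17220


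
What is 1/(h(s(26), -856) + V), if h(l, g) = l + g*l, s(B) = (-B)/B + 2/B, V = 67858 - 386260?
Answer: -13/4128966 ≈ -3.1485e-6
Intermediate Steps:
V = -318402
s(B) = -1 + 2/B
1/(h(s(26), -856) + V) = 1/(((2 - 1*26)/26)*(1 - 856) - 318402) = 1/(((2 - 26)/26)*(-855) - 318402) = 1/(((1/26)*(-24))*(-855) - 318402) = 1/(-12/13*(-855) - 318402) = 1/(10260/13 - 318402) = 1/(-4128966/13) = -13/4128966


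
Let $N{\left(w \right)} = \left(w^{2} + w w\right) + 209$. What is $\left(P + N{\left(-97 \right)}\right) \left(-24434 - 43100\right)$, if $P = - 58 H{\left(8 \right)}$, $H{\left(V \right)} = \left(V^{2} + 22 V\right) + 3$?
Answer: $-333145222$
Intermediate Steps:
$H{\left(V \right)} = 3 + V^{2} + 22 V$
$P = -14094$ ($P = - 58 \left(3 + 8^{2} + 22 \cdot 8\right) = - 58 \left(3 + 64 + 176\right) = \left(-58\right) 243 = -14094$)
$N{\left(w \right)} = 209 + 2 w^{2}$ ($N{\left(w \right)} = \left(w^{2} + w^{2}\right) + 209 = 2 w^{2} + 209 = 209 + 2 w^{2}$)
$\left(P + N{\left(-97 \right)}\right) \left(-24434 - 43100\right) = \left(-14094 + \left(209 + 2 \left(-97\right)^{2}\right)\right) \left(-24434 - 43100\right) = \left(-14094 + \left(209 + 2 \cdot 9409\right)\right) \left(-67534\right) = \left(-14094 + \left(209 + 18818\right)\right) \left(-67534\right) = \left(-14094 + 19027\right) \left(-67534\right) = 4933 \left(-67534\right) = -333145222$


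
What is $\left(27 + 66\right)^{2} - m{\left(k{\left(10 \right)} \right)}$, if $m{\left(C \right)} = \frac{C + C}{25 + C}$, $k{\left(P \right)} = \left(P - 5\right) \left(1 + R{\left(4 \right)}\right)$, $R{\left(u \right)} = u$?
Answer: $8648$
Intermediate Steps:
$k{\left(P \right)} = -25 + 5 P$ ($k{\left(P \right)} = \left(P - 5\right) \left(1 + 4\right) = \left(-5 + P\right) 5 = -25 + 5 P$)
$m{\left(C \right)} = \frac{2 C}{25 + C}$
$\left(27 + 66\right)^{2} - m{\left(k{\left(10 \right)} \right)} = \left(27 + 66\right)^{2} - \frac{2 \left(-25 + 5 \cdot 10\right)}{25 + \left(-25 + 5 \cdot 10\right)} = 93^{2} - \frac{2 \left(-25 + 50\right)}{25 + \left(-25 + 50\right)} = 8649 - 2 \cdot 25 \frac{1}{25 + 25} = 8649 - 2 \cdot 25 \cdot \frac{1}{50} = 8649 - 1 = 8648$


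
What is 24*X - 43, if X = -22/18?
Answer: -217/3 ≈ -72.333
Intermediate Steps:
X = -11/9 (X = -22*1/18 = -11/9 ≈ -1.2222)
24*X - 43 = 24*(-11/9) - 43 = -88/3 - 43 = -217/3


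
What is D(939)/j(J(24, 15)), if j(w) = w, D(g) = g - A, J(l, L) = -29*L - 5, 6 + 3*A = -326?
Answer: -3149/1320 ≈ -2.3856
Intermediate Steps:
A = -332/3 (A = -2 + (⅓)*(-326) = -2 - 326/3 = -332/3 ≈ -110.67)
J(l, L) = -5 - 29*L
D(g) = 332/3 + g (D(g) = g - 1*(-332/3) = g + 332/3 = 332/3 + g)
D(939)/j(J(24, 15)) = (332/3 + 939)/(-5 - 29*15) = 3149/(3*(-5 - 435)) = (3149/3)/(-440) = (3149/3)*(-1/440) = -3149/1320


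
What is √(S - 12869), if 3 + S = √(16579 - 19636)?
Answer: √(-12872 + I*√3057) ≈ 0.2437 + 113.46*I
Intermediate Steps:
S = -3 + I*√3057 (S = -3 + √(16579 - 19636) = -3 + √(-3057) = -3 + I*√3057 ≈ -3.0 + 55.29*I)
√(S - 12869) = √((-3 + I*√3057) - 12869) = √(-12872 + I*√3057)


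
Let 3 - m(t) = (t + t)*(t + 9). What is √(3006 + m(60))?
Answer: I*√5271 ≈ 72.602*I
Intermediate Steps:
m(t) = 3 - 2*t*(9 + t) (m(t) = 3 - (t + t)*(t + 9) = 3 - 2*t*(9 + t))
√(3006 + m(60)) = √(3006 + (3 - 18*60 - 2*60²)) = √(3006 + (3 - 1080 - 2*3600)) = √(3006 + (3 - 1080 - 7200)) = √(3006 - 8277) = √(-5271) = I*√5271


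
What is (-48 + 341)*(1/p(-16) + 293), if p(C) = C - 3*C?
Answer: 2747461/32 ≈ 85858.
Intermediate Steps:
p(C) = -2*C
(-48 + 341)*(1/p(-16) + 293) = (-48 + 341)*(1/(-2*(-16)) + 293) = 293*(1/32 + 293) = 293*(9377/32) = 2747461/32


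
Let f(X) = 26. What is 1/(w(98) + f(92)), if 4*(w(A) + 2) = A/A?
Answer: 4/97 ≈ 0.041237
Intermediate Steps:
w(A) = -7/4 (w(A) = -2 + (A/A)/4 = -2 + (1/4)*1 = -2 + 1/4 = -7/4)
1/(w(98) + f(92)) = 1/(-7/4 + 26) = 1/(97/4) = 4/97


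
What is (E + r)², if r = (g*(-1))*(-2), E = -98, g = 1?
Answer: 9216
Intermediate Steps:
r = 2 (r = (1*(-1))*(-2) = -1*(-2) = 2)
(E + r)² = (-98 + 2)² = (-96)² = 9216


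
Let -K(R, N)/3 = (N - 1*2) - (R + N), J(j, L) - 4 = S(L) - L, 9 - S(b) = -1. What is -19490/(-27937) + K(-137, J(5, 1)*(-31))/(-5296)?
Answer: 114533525/147954352 ≈ 0.77411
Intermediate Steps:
S(b) = 10 (S(b) = 9 - 1*(-1) = 9 + 1 = 10)
J(j, L) = 14 - L (J(j, L) = 4 + (10 - L) = 14 - L)
K(R, N) = 6 + 3*R (K(R, N) = -3*((N - 1*2) - (R + N)) = -3*((N - 2) - (N + R)) = -3*((-2 + N) + (-N - R)) = -3*(-2 - R) = 6 + 3*R)
-19490/(-27937) + K(-137, J(5, 1)*(-31))/(-5296) = -19490/(-27937) + (6 + 3*(-137))/(-5296) = -19490*(-1/27937) + (6 - 411)*(-1/5296) = 19490/27937 - 405*(-1/5296) = 19490/27937 + 405/5296 = 114533525/147954352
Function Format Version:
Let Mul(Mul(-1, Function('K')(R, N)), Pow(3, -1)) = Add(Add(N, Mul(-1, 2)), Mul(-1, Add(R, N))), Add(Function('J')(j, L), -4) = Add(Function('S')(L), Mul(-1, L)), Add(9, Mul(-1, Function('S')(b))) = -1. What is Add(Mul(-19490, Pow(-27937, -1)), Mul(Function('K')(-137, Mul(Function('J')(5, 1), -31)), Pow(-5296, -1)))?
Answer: Rational(114533525, 147954352) ≈ 0.77411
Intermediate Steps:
Function('S')(b) = 10 (Function('S')(b) = Add(9, Mul(-1, -1)) = Add(9, 1) = 10)
Function('J')(j, L) = Add(14, Mul(-1, L)) (Function('J')(j, L) = Add(4, Add(10, Mul(-1, L))) = Add(14, Mul(-1, L)))
Function('K')(R, N) = Add(6, Mul(3, R)) (Function('K')(R, N) = Mul(-3, Add(Add(N, Mul(-1, 2)), Mul(-1, Add(R, N)))) = Mul(-3, Add(Add(N, -2), Mul(-1, Add(N, R)))) = Mul(-3, Add(Add(-2, N), Add(Mul(-1, N), Mul(-1, R)))) = Mul(-3, Add(-2, Mul(-1, R))) = Add(6, Mul(3, R)))
Add(Mul(-19490, Pow(-27937, -1)), Mul(Function('K')(-137, Mul(Function('J')(5, 1), -31)), Pow(-5296, -1))) = Add(Mul(-19490, Pow(-27937, -1)), Mul(Add(6, Mul(3, -137)), Pow(-5296, -1))) = Add(Mul(-19490, Rational(-1, 27937)), Mul(Add(6, -411), Rational(-1, 5296))) = Add(Rational(19490, 27937), Mul(-405, Rational(-1, 5296))) = Add(Rational(19490, 27937), Rational(405, 5296)) = Rational(114533525, 147954352)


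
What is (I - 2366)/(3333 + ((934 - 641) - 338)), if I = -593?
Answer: -2959/3288 ≈ -0.89994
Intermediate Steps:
(I - 2366)/(3333 + ((934 - 641) - 338)) = (-593 - 2366)/(3333 + ((934 - 641) - 338)) = -2959/(3333 + (293 - 338)) = -2959/(3333 - 45) = -2959/3288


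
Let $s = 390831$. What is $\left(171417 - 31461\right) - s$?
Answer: $-250875$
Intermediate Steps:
$\left(171417 - 31461\right) - s = \left(171417 - 31461\right) - 390831 = 139956 - 390831 = -250875$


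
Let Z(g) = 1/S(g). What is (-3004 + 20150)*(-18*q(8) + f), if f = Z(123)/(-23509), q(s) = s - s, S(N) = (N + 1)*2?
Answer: -8573/2915116 ≈ -0.0029409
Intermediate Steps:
S(N) = 2 + 2*N (S(N) = (1 + N)*2 = 2 + 2*N)
Z(g) = 1/(2 + 2*g)
q(s) = 0
f = -1/5830232 (f = (1/(2*(1 + 123)))/(-23509) = ((½)/124)*(-1/23509) = ((½)*(1/124))*(-1/23509) = (1/248)*(-1/23509) = -1/5830232 ≈ -1.7152e-7)
(-3004 + 20150)*(-18*q(8) + f) = (-3004 + 20150)*(-18*0 - 1/5830232) = 17146*(0 - 1/5830232) = 17146*(-1/5830232) = -8573/2915116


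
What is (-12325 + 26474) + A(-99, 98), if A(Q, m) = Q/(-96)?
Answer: 452801/32 ≈ 14150.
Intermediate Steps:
A(Q, m) = -Q/96 (A(Q, m) = Q*(-1/96) = -Q/96)
(-12325 + 26474) + A(-99, 98) = (-12325 + 26474) - 1/96*(-99) = 14149 + 33/32 = 452801/32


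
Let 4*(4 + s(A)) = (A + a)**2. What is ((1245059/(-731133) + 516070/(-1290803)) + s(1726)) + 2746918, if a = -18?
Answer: 3280685453973678083/943748669799 ≈ 3.4762e+6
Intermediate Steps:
s(A) = -4 + (-18 + A)**2/4 (s(A) = -4 + (A - 18)**2/4 = -4 + (-18 + A)**2/4)
((1245059/(-731133) + 516070/(-1290803)) + s(1726)) + 2746918 = ((1245059/(-731133) + 516070/(-1290803)) + (-4 + (-18 + 1726)**2/4)) + 2746918 = ((1245059*(-1/731133) + 516070*(-1/1290803)) + (-4 + (1/4)*1708**2)) + 2746918 = ((-1245059/731133 - 516070/1290803) + (-4 + (1/4)*2917264)) + 2746918 = (-1984441699687/943748669799 + (-4 + 729316)) + 2746918 = (-1984441699687/943748669799 + 729312) + 2746918 = 688285245426748601/943748669799 + 2746918 = 3280685453973678083/943748669799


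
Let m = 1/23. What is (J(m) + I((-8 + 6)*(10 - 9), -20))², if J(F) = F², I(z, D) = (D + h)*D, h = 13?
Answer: 5485031721/279841 ≈ 19601.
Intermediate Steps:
m = 1/23 ≈ 0.043478
I(z, D) = D*(13 + D) (I(z, D) = (D + 13)*D = (13 + D)*D = D*(13 + D))
(J(m) + I((-8 + 6)*(10 - 9), -20))² = ((1/23)² - 20*(13 - 20))² = (1/529 - 20*(-7))² = (1/529 + 140)² = (74061/529)² = 5485031721/279841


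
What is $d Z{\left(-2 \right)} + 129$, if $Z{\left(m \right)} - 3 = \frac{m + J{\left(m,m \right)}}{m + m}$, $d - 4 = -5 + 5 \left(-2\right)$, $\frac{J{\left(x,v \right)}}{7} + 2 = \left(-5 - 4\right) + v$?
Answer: $- \frac{639}{4} \approx -159.75$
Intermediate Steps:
$J{\left(x,v \right)} = -77 + 7 v$ ($J{\left(x,v \right)} = -14 + 7 \left(\left(-5 - 4\right) + v\right) = -14 + 7 \left(-9 + v\right) = -14 + \left(-63 + 7 v\right) = -77 + 7 v$)
$d = -11$ ($d = 4 + \left(-5 + 5 \left(-2\right)\right) = 4 - 15 = -11$)
$Z{\left(m \right)} = 3 + \frac{-77 + 8 m}{2 m}$ ($Z{\left(m \right)} = 3 + \frac{m + \left(-77 + 7 m\right)}{m + m} = 3 + \frac{-77 + 8 m}{2 m}$)
$d Z{\left(-2 \right)} + 129 = - 11 \left(7 - \frac{77}{2 \left(-2\right)}\right) + 129 = - 11 \left(7 - - \frac{77}{4}\right) + 129 = - 11 \left(7 + \frac{77}{4}\right) + 129 = \left(-11\right) \frac{105}{4} + 129 = - \frac{1155}{4} + 129 = - \frac{639}{4}$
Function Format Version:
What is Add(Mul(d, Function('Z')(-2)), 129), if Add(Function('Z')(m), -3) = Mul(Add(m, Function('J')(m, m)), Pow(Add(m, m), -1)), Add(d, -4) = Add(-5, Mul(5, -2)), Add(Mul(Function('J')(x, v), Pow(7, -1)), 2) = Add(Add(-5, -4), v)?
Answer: Rational(-639, 4) ≈ -159.75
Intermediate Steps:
Function('J')(x, v) = Add(-77, Mul(7, v)) (Function('J')(x, v) = Add(-14, Mul(7, Add(Add(-5, -4), v))) = Add(-14, Mul(7, Add(-9, v))) = Add(-14, Add(-63, Mul(7, v))) = Add(-77, Mul(7, v)))
d = -11 (d = Add(4, Add(-5, Mul(5, -2))) = Add(4, Add(-5, -10)) = Add(4, -15) = -11)
Function('Z')(m) = Add(3, Mul(Rational(1, 2), Pow(m, -1), Add(-77, Mul(8, m)))) (Function('Z')(m) = Add(3, Mul(Add(m, Add(-77, Mul(7, m))), Pow(Add(m, m), -1))) = Add(3, Mul(Add(-77, Mul(8, m)), Pow(Mul(2, m), -1))) = Add(3, Mul(Add(-77, Mul(8, m)), Mul(Rational(1, 2), Pow(m, -1)))) = Add(3, Mul(Rational(1, 2), Pow(m, -1), Add(-77, Mul(8, m)))))
Add(Mul(d, Function('Z')(-2)), 129) = Add(Mul(-11, Add(7, Mul(Rational(-77, 2), Pow(-2, -1)))), 129) = Add(Mul(-11, Add(7, Mul(Rational(-77, 2), Rational(-1, 2)))), 129) = Add(Mul(-11, Add(7, Rational(77, 4))), 129) = Add(Mul(-11, Rational(105, 4)), 129) = Add(Rational(-1155, 4), 129) = Rational(-639, 4)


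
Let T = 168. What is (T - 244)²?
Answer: 5776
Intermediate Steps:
(T - 244)² = (168 - 244)² = (-76)² = 5776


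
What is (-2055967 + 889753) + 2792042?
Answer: 1625828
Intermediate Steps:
(-2055967 + 889753) + 2792042 = -1166214 + 2792042 = 1625828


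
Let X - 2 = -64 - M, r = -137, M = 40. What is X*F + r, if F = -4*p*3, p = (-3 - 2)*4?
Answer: -24617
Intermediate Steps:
p = -20 (p = -5*4 = -20)
F = 240 (F = -4*(-20)*3 = 80*3 = 240)
X = -102 (X = 2 + (-64 - 1*40) = 2 + (-64 - 40) = 2 - 104 = -102)
X*F + r = -102*240 - 137 = -24480 - 137 = -24617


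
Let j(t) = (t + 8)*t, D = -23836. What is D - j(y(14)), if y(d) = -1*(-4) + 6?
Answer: -24016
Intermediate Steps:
y(d) = 10 (y(d) = 4 + 6 = 10)
j(t) = t*(8 + t) (j(t) = (8 + t)*t = t*(8 + t))
D - j(y(14)) = -23836 - 10*(8 + 10) = -23836 - 10*18 = -23836 - 1*180 = -23836 - 180 = -24016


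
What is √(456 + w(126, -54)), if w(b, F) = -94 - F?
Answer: 4*√26 ≈ 20.396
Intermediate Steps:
√(456 + w(126, -54)) = √(456 + (-94 - 1*(-54))) = √(456 + (-94 + 54)) = √(456 - 40) = √416 = 4*√26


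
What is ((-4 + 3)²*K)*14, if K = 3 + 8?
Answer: 154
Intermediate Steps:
K = 11
((-4 + 3)²*K)*14 = ((-4 + 3)²*11)*14 = ((-1)²*11)*14 = (1*11)*14 = 11*14 = 154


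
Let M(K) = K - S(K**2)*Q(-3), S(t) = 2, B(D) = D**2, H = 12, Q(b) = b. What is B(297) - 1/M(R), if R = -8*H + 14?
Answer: 6703885/76 ≈ 88209.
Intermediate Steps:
R = -82 (R = -8*12 + 14 = -96 + 14 = -82)
M(K) = 6 + K (M(K) = K - 2*(-3) = K - 1*(-6) = K + 6 = 6 + K)
B(297) - 1/M(R) = 297**2 - 1/(6 - 82) = 88209 - 1/(-76) = 88209 - 1*(-1/76) = 88209 + 1/76 = 6703885/76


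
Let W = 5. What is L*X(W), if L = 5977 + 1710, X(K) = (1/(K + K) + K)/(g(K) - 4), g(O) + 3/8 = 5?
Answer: 1568148/25 ≈ 62726.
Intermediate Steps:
g(O) = 37/8 (g(O) = -3/8 + 5 = 37/8)
X(K) = 4/(5*K) + 8*K/5 (X(K) = (1/(K + K) + K)/(37/8 - 4) = (1/(2*K) + K)/(5/8) = (1/(2*K) + K)*(8/5) = (K + 1/(2*K))*(8/5) = 4/(5*K) + 8*K/5)
L = 7687
L*X(W) = 7687*((4/5)*(1 + 2*5**2)/5) = 7687*((4/5)*(1/5)*(1 + 2*25)) = 7687*((4/5)*(1/5)*(1 + 50)) = 7687*((4/5)*(1/5)*51) = 7687*(204/25) = 1568148/25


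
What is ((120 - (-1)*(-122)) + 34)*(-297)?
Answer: -9504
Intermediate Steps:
((120 - (-1)*(-122)) + 34)*(-297) = ((120 - 1*122) + 34)*(-297) = ((120 - 122) + 34)*(-297) = (-2 + 34)*(-297) = 32*(-297) = -9504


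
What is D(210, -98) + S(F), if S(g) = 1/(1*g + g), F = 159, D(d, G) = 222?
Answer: 70597/318 ≈ 222.00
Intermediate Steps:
S(g) = 1/(2*g) (S(g) = 1/(g + g) = 1/(2*g))
D(210, -98) + S(F) = 222 + (½)/159 = 222 + (½)*(1/159) = 222 + 1/318 = 70597/318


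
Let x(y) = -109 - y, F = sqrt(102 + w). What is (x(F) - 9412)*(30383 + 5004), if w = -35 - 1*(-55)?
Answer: -336919627 - 35387*sqrt(122) ≈ -3.3731e+8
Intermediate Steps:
w = 20 (w = -35 + 55 = 20)
F = sqrt(122) (F = sqrt(102 + 20) = sqrt(122) ≈ 11.045)
(x(F) - 9412)*(30383 + 5004) = ((-109 - sqrt(122)) - 9412)*(30383 + 5004) = (-9521 - sqrt(122))*35387 = -336919627 - 35387*sqrt(122)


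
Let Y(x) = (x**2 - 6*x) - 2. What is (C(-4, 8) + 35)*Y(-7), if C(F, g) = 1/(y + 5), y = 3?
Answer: 25009/8 ≈ 3126.1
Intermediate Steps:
C(F, g) = 1/8 (C(F, g) = 1/(3 + 5) = 1/8)
Y(x) = -2 + x**2 - 6*x
(C(-4, 8) + 35)*Y(-7) = (1/8 + 35)*(-2 + (-7)**2 - 6*(-7)) = 281*(-2 + 49 + 42)/8 = (281/8)*89 = 25009/8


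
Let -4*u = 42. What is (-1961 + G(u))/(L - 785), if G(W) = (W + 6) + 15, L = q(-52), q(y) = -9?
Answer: 3901/1588 ≈ 2.4566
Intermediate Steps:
u = -21/2 (u = -¼*42 = -21/2 ≈ -10.500)
L = -9
G(W) = 21 + W (G(W) = (6 + W) + 15 = 21 + W)
(-1961 + G(u))/(L - 785) = (-1961 + (21 - 21/2))/(-9 - 785) = (-1961 + 21/2)/(-794) = -3901/2*(-1/794) = 3901/1588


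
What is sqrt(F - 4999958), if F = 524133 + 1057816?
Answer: I*sqrt(3418009) ≈ 1848.8*I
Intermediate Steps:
F = 1581949
sqrt(F - 4999958) = sqrt(1581949 - 4999958) = sqrt(-3418009) = I*sqrt(3418009)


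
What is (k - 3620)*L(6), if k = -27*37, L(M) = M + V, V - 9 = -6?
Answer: -41571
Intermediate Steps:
V = 3 (V = 9 - 6 = 3)
L(M) = 3 + M (L(M) = M + 3 = 3 + M)
k = -999
(k - 3620)*L(6) = (-999 - 3620)*(3 + 6) = -4619*9 = -41571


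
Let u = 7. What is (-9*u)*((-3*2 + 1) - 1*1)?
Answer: 378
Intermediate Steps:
(-9*u)*((-3*2 + 1) - 1*1) = (-9*7)*((-3*2 + 1) - 1*1) = -63*((-6 + 1) - 1) = -63*(-5 - 1) = -63*(-6) = 378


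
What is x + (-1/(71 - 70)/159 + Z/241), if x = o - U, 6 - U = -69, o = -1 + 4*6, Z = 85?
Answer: -1979314/38319 ≈ -51.654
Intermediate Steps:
o = 23 (o = -1 + 24 = 23)
U = 75 (U = 6 - 1*(-69) = 6 + 69 = 75)
x = -52 (x = 23 - 1*75 = 23 - 75 = -52)
x + (-1/(71 - 70)/159 + Z/241) = -52 + (-1/(71 - 70)/159 + 85/241) = -52 + (-1/1*(1/159) + 85*(1/241)) = -52 + (-1*1*(1/159) + 85/241) = -52 + (-1*1/159 + 85/241) = -52 + (-1/159 + 85/241) = -52 + 13274/38319 = -1979314/38319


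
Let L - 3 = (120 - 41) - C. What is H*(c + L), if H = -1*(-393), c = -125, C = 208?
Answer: -98643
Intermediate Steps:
H = 393
L = -126 (L = 3 + ((120 - 41) - 1*208) = 3 + (79 - 208) = 3 - 129 = -126)
H*(c + L) = 393*(-125 - 126) = 393*(-251) = -98643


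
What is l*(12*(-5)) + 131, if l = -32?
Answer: 2051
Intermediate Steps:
l*(12*(-5)) + 131 = -384*(-5) + 131 = -32*(-60) + 131 = 1920 + 131 = 2051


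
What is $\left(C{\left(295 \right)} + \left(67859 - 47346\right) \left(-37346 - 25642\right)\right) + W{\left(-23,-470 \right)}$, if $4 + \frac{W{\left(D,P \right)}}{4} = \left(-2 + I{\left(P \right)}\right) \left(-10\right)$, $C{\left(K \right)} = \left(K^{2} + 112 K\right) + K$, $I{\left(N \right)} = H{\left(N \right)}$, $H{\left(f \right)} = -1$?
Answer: $-1291952380$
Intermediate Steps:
$I{\left(N \right)} = -1$
$C{\left(K \right)} = K^{2} + 113 K$
$W{\left(D,P \right)} = 104$ ($W{\left(D,P \right)} = -16 + 4 \left(-2 - 1\right) \left(-10\right) = -16 + 4 \left(\left(-3\right) \left(-10\right)\right) = -16 + 4 \cdot 30 = -16 + 120 = 104$)
$\left(C{\left(295 \right)} + \left(67859 - 47346\right) \left(-37346 - 25642\right)\right) + W{\left(-23,-470 \right)} = \left(295 \left(113 + 295\right) + \left(67859 - 47346\right) \left(-37346 - 25642\right)\right) + 104 = \left(295 \cdot 408 + 20513 \left(-62988\right)\right) + 104 = \left(120360 - 1292072844\right) + 104 = -1291952484 + 104 = -1291952380$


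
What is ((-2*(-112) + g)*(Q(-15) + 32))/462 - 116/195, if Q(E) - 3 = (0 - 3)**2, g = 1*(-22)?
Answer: 25448/1365 ≈ 18.643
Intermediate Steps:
g = -22
Q(E) = 12 (Q(E) = 3 + (0 - 3)**2 = 3 + (-3)**2 = 3 + 9 = 12)
((-2*(-112) + g)*(Q(-15) + 32))/462 - 116/195 = ((-2*(-112) - 22)*(12 + 32))/462 - 116/195 = ((224 - 22)*44)*(1/462) - 116*1/195 = (202*44)*(1/462) - 116/195 = 8888*(1/462) - 116/195 = 404/21 - 116/195 = 25448/1365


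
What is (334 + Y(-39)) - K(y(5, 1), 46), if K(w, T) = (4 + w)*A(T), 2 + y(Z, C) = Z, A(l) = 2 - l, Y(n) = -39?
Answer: 603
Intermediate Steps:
y(Z, C) = -2 + Z
K(w, T) = (2 - T)*(4 + w) (K(w, T) = (4 + w)*(2 - T) = (2 - T)*(4 + w))
(334 + Y(-39)) - K(y(5, 1), 46) = (334 - 39) - (-1)*(-2 + 46)*(4 + (-2 + 5)) = 295 - (-1)*44*(4 + 3) = 295 - (-1)*44*7 = 295 - 1*(-308) = 295 + 308 = 603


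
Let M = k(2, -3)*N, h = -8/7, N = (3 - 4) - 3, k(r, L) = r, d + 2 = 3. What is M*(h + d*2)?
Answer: -48/7 ≈ -6.8571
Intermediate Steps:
d = 1 (d = -2 + 3 = 1)
N = -4 (N = -1 - 3 = -4)
h = -8/7 (h = -8*1/7 = -8/7 ≈ -1.1429)
M = -8 (M = 2*(-4) = -8)
M*(h + d*2) = -8*(-8/7 + 1*2) = -8*(-8/7 + 2) = -8*6/7 = -48/7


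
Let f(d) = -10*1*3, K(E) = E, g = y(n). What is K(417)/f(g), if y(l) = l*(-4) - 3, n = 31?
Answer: -139/10 ≈ -13.900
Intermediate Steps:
y(l) = -3 - 4*l (y(l) = -4*l - 3 = -3 - 4*l)
g = -127 (g = -3 - 4*31 = -3 - 124 = -127)
f(d) = -30 (f(d) = -10*3 = -30)
K(417)/f(g) = 417/(-30) = 417*(-1/30) = -139/10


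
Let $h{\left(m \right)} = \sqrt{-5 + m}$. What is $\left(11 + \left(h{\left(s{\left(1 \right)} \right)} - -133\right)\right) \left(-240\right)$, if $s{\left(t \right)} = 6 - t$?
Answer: $-34560$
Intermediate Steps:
$\left(11 + \left(h{\left(s{\left(1 \right)} \right)} - -133\right)\right) \left(-240\right) = \left(11 + \left(\sqrt{-5 + \left(6 - 1\right)} - -133\right)\right) \left(-240\right) = \left(11 + \left(\sqrt{-5 + \left(6 - 1\right)} + 133\right)\right) \left(-240\right) = \left(11 + \left(\sqrt{-5 + 5} + 133\right)\right) \left(-240\right) = \left(11 + \left(\sqrt{0} + 133\right)\right) \left(-240\right) = \left(11 + \left(0 + 133\right)\right) \left(-240\right) = \left(11 + 133\right) \left(-240\right) = 144 \left(-240\right) = -34560$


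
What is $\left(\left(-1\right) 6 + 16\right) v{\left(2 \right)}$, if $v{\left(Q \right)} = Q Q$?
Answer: $40$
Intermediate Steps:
$v{\left(Q \right)} = Q^{2}$
$\left(\left(-1\right) 6 + 16\right) v{\left(2 \right)} = \left(\left(-1\right) 6 + 16\right) 2^{2} = \left(-6 + 16\right) 4 = 10 \cdot 4 = 40$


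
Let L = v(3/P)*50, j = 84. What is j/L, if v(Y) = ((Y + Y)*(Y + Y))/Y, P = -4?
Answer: -14/25 ≈ -0.56000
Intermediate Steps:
v(Y) = 4*Y (v(Y) = ((2*Y)*(2*Y))/Y = (4*Y²)/Y = 4*Y)
L = -150 (L = (4*(3/(-4)))*50 = (4*(3*(-¼)))*50 = (4*(-¾))*50 = -3*50 = -150)
j/L = 84/(-150) = 84*(-1/150) = -14/25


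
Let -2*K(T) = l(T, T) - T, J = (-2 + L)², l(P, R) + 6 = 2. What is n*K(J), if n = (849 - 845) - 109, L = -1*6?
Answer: -3570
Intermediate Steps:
l(P, R) = -4 (l(P, R) = -6 + 2 = -4)
L = -6
J = 64 (J = (-2 - 6)² = (-8)² = 64)
K(T) = 2 + T/2 (K(T) = -(-4 - T)/2 = 2 + T/2)
n = -105 (n = 4 - 109 = -105)
n*K(J) = -105*(2 + (½)*64) = -105*(2 + 32) = -105*34 = -3570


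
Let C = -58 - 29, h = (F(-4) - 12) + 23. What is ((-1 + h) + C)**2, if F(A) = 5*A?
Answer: 9409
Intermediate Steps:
h = -9 (h = (5*(-4) - 12) + 23 = (-20 - 12) + 23 = -32 + 23 = -9)
C = -87
((-1 + h) + C)**2 = ((-1 - 9) - 87)**2 = (-10 - 87)**2 = (-97)**2 = 9409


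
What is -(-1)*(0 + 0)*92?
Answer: 0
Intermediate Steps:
-(-1)*(0 + 0)*92 = -(-1)*0*92 = -1*0*92 = 0*92 = 0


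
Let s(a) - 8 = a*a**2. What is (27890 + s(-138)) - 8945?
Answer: -2609119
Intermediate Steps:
s(a) = 8 + a**3 (s(a) = 8 + a*a**2 = 8 + a**3)
(27890 + s(-138)) - 8945 = (27890 + (8 + (-138)**3)) - 8945 = (27890 + (8 - 2628072)) - 8945 = (27890 - 2628064) - 8945 = -2600174 - 8945 = -2609119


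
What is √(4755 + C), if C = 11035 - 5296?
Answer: 3*√1166 ≈ 102.44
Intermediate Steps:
C = 5739
√(4755 + C) = √(4755 + 5739) = √10494 = 3*√1166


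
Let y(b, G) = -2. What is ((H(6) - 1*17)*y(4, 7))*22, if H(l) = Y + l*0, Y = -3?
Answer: 880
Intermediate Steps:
H(l) = -3 (H(l) = -3 + l*0 = -3 + 0 = -3)
((H(6) - 1*17)*y(4, 7))*22 = ((-3 - 1*17)*(-2))*22 = ((-3 - 17)*(-2))*22 = -20*(-2)*22 = 40*22 = 880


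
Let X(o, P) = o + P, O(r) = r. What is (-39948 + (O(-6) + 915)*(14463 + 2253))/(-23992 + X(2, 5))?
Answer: -5051632/7995 ≈ -631.85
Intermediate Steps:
X(o, P) = P + o
(-39948 + (O(-6) + 915)*(14463 + 2253))/(-23992 + X(2, 5)) = (-39948 + (-6 + 915)*(14463 + 2253))/(-23992 + (5 + 2)) = (-39948 + 909*16716)/(-23992 + 7) = (-39948 + 15194844)/(-23985) = 15154896*(-1/23985) = -5051632/7995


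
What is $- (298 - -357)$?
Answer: $-655$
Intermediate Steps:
$- (298 - -357) = - (298 + 357) = \left(-1\right) 655 = -655$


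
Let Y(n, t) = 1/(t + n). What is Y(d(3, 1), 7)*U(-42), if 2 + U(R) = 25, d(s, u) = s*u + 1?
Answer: 23/11 ≈ 2.0909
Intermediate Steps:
d(s, u) = 1 + s*u
U(R) = 23 (U(R) = -2 + 25 = 23)
Y(n, t) = 1/(n + t)
Y(d(3, 1), 7)*U(-42) = 23/((1 + 3*1) + 7) = 23/((1 + 3) + 7) = 23/(4 + 7) = 23/11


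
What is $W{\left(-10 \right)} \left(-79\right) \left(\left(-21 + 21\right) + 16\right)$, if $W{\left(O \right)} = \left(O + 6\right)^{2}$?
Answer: $-20224$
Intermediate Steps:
$W{\left(O \right)} = \left(6 + O\right)^{2}$
$W{\left(-10 \right)} \left(-79\right) \left(\left(-21 + 21\right) + 16\right) = \left(6 - 10\right)^{2} \left(-79\right) \left(\left(-21 + 21\right) + 16\right) = \left(-4\right)^{2} \left(-79\right) \left(0 + 16\right) = 16 \left(-79\right) 16 = \left(-1264\right) 16 = -20224$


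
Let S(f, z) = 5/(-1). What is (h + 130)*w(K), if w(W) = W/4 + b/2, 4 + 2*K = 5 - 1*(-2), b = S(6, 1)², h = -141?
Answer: -1133/8 ≈ -141.63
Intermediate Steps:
S(f, z) = -5 (S(f, z) = 5*(-1) = -5)
b = 25 (b = (-5)² = 25)
K = 3/2 (K = -2 + (5 - 1*(-2))/2 = -2 + (5 + 2)/2 = -2 + (½)*7 = -2 + 7/2 = 3/2 ≈ 1.5000)
w(W) = 25/2 + W/4 (w(W) = W/4 + 25/2 = 25/2 + W/4)
(h + 130)*w(K) = (-141 + 130)*(25/2 + (¼)*(3/2)) = -11*(25/2 + 3/8) = -11*103/8 = -1133/8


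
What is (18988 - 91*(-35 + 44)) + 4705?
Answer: 22874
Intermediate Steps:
(18988 - 91*(-35 + 44)) + 4705 = (18988 - 91*9) + 4705 = (18988 - 819) + 4705 = 18169 + 4705 = 22874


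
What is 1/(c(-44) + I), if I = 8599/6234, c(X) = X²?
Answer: 6234/12077623 ≈ 0.00051616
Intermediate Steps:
I = 8599/6234 (I = 8599*(1/6234) = 8599/6234 ≈ 1.3794)
1/(c(-44) + I) = 1/((-44)² + 8599/6234) = 1/(1936 + 8599/6234) = 1/(12077623/6234) = 6234/12077623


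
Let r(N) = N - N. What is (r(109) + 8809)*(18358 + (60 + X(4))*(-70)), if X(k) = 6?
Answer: 121018042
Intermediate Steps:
r(N) = 0
(r(109) + 8809)*(18358 + (60 + X(4))*(-70)) = (0 + 8809)*(18358 + (60 + 6)*(-70)) = 8809*(18358 + 66*(-70)) = 8809*(18358 - 4620) = 8809*13738 = 121018042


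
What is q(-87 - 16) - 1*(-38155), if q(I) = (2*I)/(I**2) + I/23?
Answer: 90378540/2369 ≈ 38151.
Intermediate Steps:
q(I) = 2/I + I/23 (q(I) = (2*I)/I**2 + I*(1/23) = 2/I + I/23)
q(-87 - 16) - 1*(-38155) = (2/(-87 - 16) + (-87 - 16)/23) - 1*(-38155) = (2/(-103) + (1/23)*(-103)) + 38155 = (2*(-1/103) - 103/23) + 38155 = (-2/103 - 103/23) + 38155 = -10655/2369 + 38155 = 90378540/2369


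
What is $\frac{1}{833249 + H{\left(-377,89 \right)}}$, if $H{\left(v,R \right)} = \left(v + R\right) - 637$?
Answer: $\frac{1}{832324} \approx 1.2015 \cdot 10^{-6}$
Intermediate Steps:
$H{\left(v,R \right)} = -637 + R + v$ ($H{\left(v,R \right)} = \left(R + v\right) - 637 = -637 + R + v$)
$\frac{1}{833249 + H{\left(-377,89 \right)}} = \frac{1}{833249 - 925} = \frac{1}{832324}$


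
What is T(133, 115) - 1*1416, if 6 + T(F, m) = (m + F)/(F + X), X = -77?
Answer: -9923/7 ≈ -1417.6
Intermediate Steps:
T(F, m) = -6 + (F + m)/(-77 + F) (T(F, m) = -6 + (m + F)/(F - 77) = -6 + (F + m)/(-77 + F))
T(133, 115) - 1*1416 = (462 + 115 - 5*133)/(-77 + 133) - 1*1416 = (462 + 115 - 665)/56 - 1416 = (1/56)*(-88) - 1416 = -11/7 - 1416 = -9923/7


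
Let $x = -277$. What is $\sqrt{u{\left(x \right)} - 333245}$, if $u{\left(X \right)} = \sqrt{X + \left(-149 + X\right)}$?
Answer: $\sqrt{-333245 + i \sqrt{703}} \approx 0.023 + 577.27 i$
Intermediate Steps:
$u{\left(X \right)} = \sqrt{-149 + 2 X}$
$\sqrt{u{\left(x \right)} - 333245} = \sqrt{\sqrt{-149 + 2 \left(-277\right)} - 333245} = \sqrt{\sqrt{-149 - 554} - 333245} = \sqrt{\sqrt{-703} - 333245} = \sqrt{i \sqrt{703} - 333245} = \sqrt{-333245 + i \sqrt{703}}$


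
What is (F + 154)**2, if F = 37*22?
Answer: 937024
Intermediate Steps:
F = 814
(F + 154)**2 = (814 + 154)**2 = 968**2 = 937024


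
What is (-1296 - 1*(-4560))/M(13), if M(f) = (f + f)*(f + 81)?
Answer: 816/611 ≈ 1.3355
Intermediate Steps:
M(f) = 2*f*(81 + f) (M(f) = (2*f)*(81 + f) = 2*f*(81 + f))
(-1296 - 1*(-4560))/M(13) = (-1296 - 1*(-4560))/((2*13*(81 + 13))) = (-1296 + 4560)/((2*13*94)) = 3264/2444 = 3264*(1/2444) = 816/611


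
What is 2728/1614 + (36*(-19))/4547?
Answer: 5650120/3669429 ≈ 1.5398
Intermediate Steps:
2728/1614 + (36*(-19))/4547 = 2728*(1/1614) - 684*1/4547 = 1364/807 - 684/4547 = 5650120/3669429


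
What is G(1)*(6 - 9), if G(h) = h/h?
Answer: -3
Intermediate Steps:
G(h) = 1
G(1)*(6 - 9) = 1*(6 - 9) = 1*(-3) = -3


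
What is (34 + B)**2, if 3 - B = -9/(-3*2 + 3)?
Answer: 1156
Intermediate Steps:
B = 0 (B = 3 - (-9)/(-3*2 + 3) = 3 - (-9)/(-6 + 3) = 3 - (-9)/(-3) = 3 - (-9)*(-1)/3 = 3 - 1*3 = 3 - 3 = 0)
(34 + B)**2 = (34 + 0)**2 = 34**2 = 1156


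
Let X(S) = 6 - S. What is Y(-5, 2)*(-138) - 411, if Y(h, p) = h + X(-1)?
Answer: -687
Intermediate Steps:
Y(h, p) = 7 + h (Y(h, p) = h + (6 - 1*(-1)) = h + (6 + 1) = h + 7 = 7 + h)
Y(-5, 2)*(-138) - 411 = (7 - 5)*(-138) - 411 = 2*(-138) - 411 = -276 - 411 = -687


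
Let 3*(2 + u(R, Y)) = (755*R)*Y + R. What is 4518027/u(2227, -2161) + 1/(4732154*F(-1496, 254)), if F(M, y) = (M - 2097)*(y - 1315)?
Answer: -17465197925526768517/4681932035880409047892 ≈ -0.0037303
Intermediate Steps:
u(R, Y) = -2 + R/3 + 755*R*Y/3 (u(R, Y) = -2 + ((755*R)*Y + R)/3 = -2 + (755*R*Y + R)/3 = -2 + (R + 755*R*Y)/3 = -2 + (R/3 + 755*R*Y/3) = -2 + R/3 + 755*R*Y/3)
F(M, y) = (-2097 + M)*(-1315 + y)
4518027/u(2227, -2161) + 1/(4732154*F(-1496, 254)) = 4518027/(-2 + (⅓)*2227 + (755/3)*2227*(-2161)) + 1/(4732154*(2757555 - 2097*254 - 1315*(-1496) - 1496*254)) = 4518027/(-2 + 2227/3 - 3633472985/3) + 1/(4732154*(2757555 - 532638 + 1967240 - 379984)) = 4518027/(-3633470764/3) + (1/4732154)/3812173 = 4518027*(-3/3633470764) + (1/4732154)*(1/3812173) = -13554081/3633470764 + 1/18039789710642 = -17465197925526768517/4681932035880409047892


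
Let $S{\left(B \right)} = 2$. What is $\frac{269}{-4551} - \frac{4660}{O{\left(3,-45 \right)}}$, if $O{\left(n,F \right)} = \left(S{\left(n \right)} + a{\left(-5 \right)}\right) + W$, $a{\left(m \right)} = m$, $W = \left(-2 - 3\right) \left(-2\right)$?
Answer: $- \frac{21209543}{31857} \approx -665.77$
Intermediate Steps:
$W = 10$ ($W = \left(-5\right) \left(-2\right) = 10$)
$O{\left(n,F \right)} = 7$ ($O{\left(n,F \right)} = \left(2 - 5\right) + 10 = -3 + 10 = 7$)
$\frac{269}{-4551} - \frac{4660}{O{\left(3,-45 \right)}} = \frac{269}{-4551} - \frac{4660}{7} = 269 \left(- \frac{1}{4551}\right) - \frac{4660}{7} = - \frac{269}{4551} - \frac{4660}{7} = - \frac{21209543}{31857}$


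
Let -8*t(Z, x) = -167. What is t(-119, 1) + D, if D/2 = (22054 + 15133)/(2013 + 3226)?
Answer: 1469905/41912 ≈ 35.071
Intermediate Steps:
t(Z, x) = 167/8 (t(Z, x) = -⅛*(-167) = 167/8)
D = 74374/5239 (D = 2*((22054 + 15133)/(2013 + 3226)) = 2*(37187/5239) = 74374/5239 ≈ 14.196)
t(-119, 1) + D = 167/8 + 74374/5239 = 1469905/41912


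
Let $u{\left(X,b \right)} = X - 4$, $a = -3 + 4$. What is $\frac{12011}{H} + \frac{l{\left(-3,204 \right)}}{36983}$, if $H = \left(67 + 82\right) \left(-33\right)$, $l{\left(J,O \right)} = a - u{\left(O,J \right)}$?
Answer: $- \frac{445181296}{181845411} \approx -2.4481$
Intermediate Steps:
$a = 1$
$u{\left(X,b \right)} = -4 + X$ ($u{\left(X,b \right)} = X - 4 = -4 + X$)
$l{\left(J,O \right)} = 5 - O$ ($l{\left(J,O \right)} = 1 - \left(-4 + O\right) = 5 - O$)
$H = -4917$ ($H = 149 \left(-33\right) = -4917$)
$\frac{12011}{H} + \frac{l{\left(-3,204 \right)}}{36983} = \frac{12011}{-4917} + \frac{5 - 204}{36983} = 12011 \left(- \frac{1}{4917}\right) + \left(5 - 204\right) \frac{1}{36983} = - \frac{12011}{4917} - \frac{199}{36983} = - \frac{445181296}{181845411}$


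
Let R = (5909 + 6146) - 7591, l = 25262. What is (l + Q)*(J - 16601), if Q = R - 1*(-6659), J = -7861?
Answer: -890049870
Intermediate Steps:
R = 4464 (R = 12055 - 7591 = 4464)
Q = 11123 (Q = 4464 - 1*(-6659) = 4464 + 6659 = 11123)
(l + Q)*(J - 16601) = (25262 + 11123)*(-7861 - 16601) = 36385*(-24462) = -890049870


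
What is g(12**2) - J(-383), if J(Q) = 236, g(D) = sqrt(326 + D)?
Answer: -236 + sqrt(470) ≈ -214.32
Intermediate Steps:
g(12**2) - J(-383) = sqrt(326 + 12**2) - 1*236 = sqrt(326 + 144) - 236 = sqrt(470) - 236 = -236 + sqrt(470)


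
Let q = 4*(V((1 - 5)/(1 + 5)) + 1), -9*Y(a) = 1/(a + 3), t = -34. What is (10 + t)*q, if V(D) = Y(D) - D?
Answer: -1088/7 ≈ -155.43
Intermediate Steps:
Y(a) = -1/(9*(3 + a)) (Y(a) = -1/(9*(a + 3)) = -1/(9*(3 + a)))
V(D) = -D - 1/(27 + 9*D) (V(D) = -1/(27 + 9*D) - D = -D - 1/(27 + 9*D))
q = 136/21 (q = 4*((-⅑ - (1 - 5)/(1 + 5)*(3 + (1 - 5)/(1 + 5)))/(3 + (1 - 5)/(1 + 5)) + 1) = 4*((-⅑ - (-4/6)*(3 - 4/6))/(3 - 4/6) + 1) = 4*((-⅑ - (-4*⅙)*(3 - 4*⅙))/(3 - 4*⅙) + 1) = 4*((-⅑ - 1*(-⅔)*(3 - ⅔))/(3 - ⅔) + 1) = 4*((-⅑ - 1*(-⅔)*7/3)/(7/3) + 1) = 4*(3*(-⅑ + 14/9)/7 + 1) = 4*((3/7)*(13/9) + 1) = 4*(13/21 + 1) = 4*(34/21) = 136/21 ≈ 6.4762)
(10 + t)*q = (10 - 34)*(136/21) = -24*136/21 = -1088/7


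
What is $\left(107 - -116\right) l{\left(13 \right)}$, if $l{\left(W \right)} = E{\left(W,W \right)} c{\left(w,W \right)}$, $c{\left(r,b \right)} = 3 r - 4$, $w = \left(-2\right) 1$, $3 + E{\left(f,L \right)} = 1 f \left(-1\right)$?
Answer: $35680$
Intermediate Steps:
$E{\left(f,L \right)} = -3 - f$ ($E{\left(f,L \right)} = -3 + 1 f \left(-1\right) = -3 + f \left(-1\right) = -3 - f$)
$w = -2$
$c{\left(r,b \right)} = -4 + 3 r$
$l{\left(W \right)} = 30 + 10 W$ ($l{\left(W \right)} = \left(-3 - W\right) \left(-4 + 3 \left(-2\right)\right) = \left(-3 - W\right) \left(-4 - 6\right) = \left(-3 - W\right) \left(-10\right) = 30 + 10 W$)
$\left(107 - -116\right) l{\left(13 \right)} = \left(107 - -116\right) \left(30 + 10 \cdot 13\right) = \left(107 + 116\right) \left(30 + 130\right) = 223 \cdot 160 = 35680$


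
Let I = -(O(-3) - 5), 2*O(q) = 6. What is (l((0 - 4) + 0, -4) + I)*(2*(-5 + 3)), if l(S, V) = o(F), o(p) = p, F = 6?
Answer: -32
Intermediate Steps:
l(S, V) = 6
O(q) = 3 (O(q) = (½)*6 = 3)
I = 2 (I = -(3 - 5) = -1*(-2) = 2)
(l((0 - 4) + 0, -4) + I)*(2*(-5 + 3)) = (6 + 2)*(2*(-5 + 3)) = 8*(2*(-2)) = 8*(-4) = -32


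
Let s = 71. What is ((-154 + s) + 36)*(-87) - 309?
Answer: 3780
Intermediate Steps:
((-154 + s) + 36)*(-87) - 309 = ((-154 + 71) + 36)*(-87) - 309 = (-83 + 36)*(-87) - 309 = -47*(-87) - 309 = 4089 - 309 = 3780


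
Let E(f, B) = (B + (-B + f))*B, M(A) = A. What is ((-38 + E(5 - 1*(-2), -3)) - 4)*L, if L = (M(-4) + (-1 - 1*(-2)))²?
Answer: -567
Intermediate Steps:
E(f, B) = B*f (E(f, B) = (B + (f - B))*B = f*B = B*f)
L = 9 (L = (-4 + (-1 - 1*(-2)))² = (-4 + (-1 + 2))² = (-4 + 1)² = (-3)² = 9)
((-38 + E(5 - 1*(-2), -3)) - 4)*L = ((-38 - 3*(5 - 1*(-2))) - 4)*9 = ((-38 - 3*(5 + 2)) - 4)*9 = ((-38 - 3*7) - 4)*9 = ((-38 - 21) - 4)*9 = (-59 - 4)*9 = -63*9 = -567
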